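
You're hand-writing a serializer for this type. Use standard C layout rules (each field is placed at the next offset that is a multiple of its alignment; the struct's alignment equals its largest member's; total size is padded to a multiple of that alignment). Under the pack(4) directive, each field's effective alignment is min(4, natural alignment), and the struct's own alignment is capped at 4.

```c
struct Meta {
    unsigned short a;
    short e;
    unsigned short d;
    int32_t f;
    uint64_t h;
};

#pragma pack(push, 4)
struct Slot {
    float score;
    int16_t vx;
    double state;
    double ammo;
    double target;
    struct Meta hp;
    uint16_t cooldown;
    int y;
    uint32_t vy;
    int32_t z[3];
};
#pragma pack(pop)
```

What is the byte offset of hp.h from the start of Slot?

Meta: @0: a [2B, align 2] → 2; @2: e [2B, align 2] → 4; @4: d [2B, align 2] → 6; +2 pad (align 4); @8: f [4B, align 4] → 12; +4 pad (align 8); @16: h [8B, align 8] → 24; size 24, align 8
@0: score [4B, align 4] → 4
@4: vx [2B, align 2] → 6
+2 pad (align 4)
@8: state [8B, align 4] → 16
@16: ammo [8B, align 4] → 24
@24: target [8B, align 4] → 32
@32: hp [24B, align 4] → 56
within Meta: h at 16
32 + 16 = 48

48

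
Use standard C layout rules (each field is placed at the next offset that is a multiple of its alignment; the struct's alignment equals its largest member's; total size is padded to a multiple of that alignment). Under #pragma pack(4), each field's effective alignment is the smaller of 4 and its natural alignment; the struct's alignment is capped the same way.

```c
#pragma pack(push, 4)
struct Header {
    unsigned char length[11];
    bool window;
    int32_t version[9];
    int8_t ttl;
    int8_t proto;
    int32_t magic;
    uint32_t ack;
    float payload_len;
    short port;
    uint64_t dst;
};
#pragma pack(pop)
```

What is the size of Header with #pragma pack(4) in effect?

76

length at 0 (size 11, align 1) → ends 11
window at 11 (size 1, align 1) → ends 12
version at 12 (size 36, align 4) → ends 48
ttl at 48 (size 1, align 1) → ends 49
proto at 49 (size 1, align 1) → ends 50
pad 2 to align 4 for magic
magic at 52 (size 4, align 4) → ends 56
ack at 56 (size 4, align 4) → ends 60
payload_len at 60 (size 4, align 4) → ends 64
port at 64 (size 2, align 2) → ends 66
pad 2 to align 4 for dst
dst at 68 (size 8, align 4) → ends 76
total 76 bytes, alignment 4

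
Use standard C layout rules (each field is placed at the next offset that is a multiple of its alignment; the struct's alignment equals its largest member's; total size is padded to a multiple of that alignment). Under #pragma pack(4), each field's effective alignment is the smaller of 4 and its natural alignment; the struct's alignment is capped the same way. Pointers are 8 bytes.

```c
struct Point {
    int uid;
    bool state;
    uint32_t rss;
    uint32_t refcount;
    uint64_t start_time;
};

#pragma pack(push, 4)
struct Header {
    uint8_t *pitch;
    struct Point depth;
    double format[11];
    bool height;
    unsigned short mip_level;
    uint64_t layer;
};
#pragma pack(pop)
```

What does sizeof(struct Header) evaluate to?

Point: @0: uid [4B, align 4] → 4; @4: state [1B, align 1] → 5; +3 pad (align 4); @8: rss [4B, align 4] → 12; @12: refcount [4B, align 4] → 16; @16: start_time [8B, align 8] → 24; size 24, align 8
@0: pitch [8B, align 4] → 8
@8: depth [24B, align 4] → 32
@32: format [88B, align 4] → 120
@120: height [1B, align 1] → 121
+1 pad (align 2)
@122: mip_level [2B, align 2] → 124
@124: layer [8B, align 4] → 132
size 132, align 4

132 bytes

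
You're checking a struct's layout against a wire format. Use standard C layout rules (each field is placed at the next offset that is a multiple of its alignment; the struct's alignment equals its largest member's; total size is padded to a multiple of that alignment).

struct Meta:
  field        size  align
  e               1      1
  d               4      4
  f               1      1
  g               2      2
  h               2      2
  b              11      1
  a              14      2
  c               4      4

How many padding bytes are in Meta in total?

e at 0 (size 1, align 1) → ends 1
pad 3 to align 4 for d
d at 4 (size 4, align 4) → ends 8
f at 8 (size 1, align 1) → ends 9
pad 1 to align 2 for g
g at 10 (size 2, align 2) → ends 12
h at 12 (size 2, align 2) → ends 14
b at 14 (size 11, align 1) → ends 25
pad 1 to align 2 for a
a at 26 (size 14, align 2) → ends 40
c at 40 (size 4, align 4) → ends 44
total 44 bytes, alignment 4
data bytes 39, size 44 → padding 5

5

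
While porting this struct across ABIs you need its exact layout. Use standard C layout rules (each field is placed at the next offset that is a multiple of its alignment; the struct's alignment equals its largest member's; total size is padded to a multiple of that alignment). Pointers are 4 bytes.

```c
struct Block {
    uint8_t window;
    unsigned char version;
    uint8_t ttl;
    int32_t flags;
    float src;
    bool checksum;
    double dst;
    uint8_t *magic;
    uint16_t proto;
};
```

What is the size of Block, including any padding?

32

0..1  window  (1B, 1-aligned)
1..2  version  (1B, 1-aligned)
2..3  ttl  (1B, 1-aligned)
3..4  -- padding (1B)
4..8  flags  (4B, 4-aligned)
8..12  src  (4B, 4-aligned)
12..13  checksum  (1B, 1-aligned)
13..16  -- padding (3B)
16..24  dst  (8B, 8-aligned)
24..28  magic  (4B, 4-aligned)
28..30  proto  (2B, 2-aligned)
30..32  -- tail padding (2B)
sizeof = 32, alignof = 8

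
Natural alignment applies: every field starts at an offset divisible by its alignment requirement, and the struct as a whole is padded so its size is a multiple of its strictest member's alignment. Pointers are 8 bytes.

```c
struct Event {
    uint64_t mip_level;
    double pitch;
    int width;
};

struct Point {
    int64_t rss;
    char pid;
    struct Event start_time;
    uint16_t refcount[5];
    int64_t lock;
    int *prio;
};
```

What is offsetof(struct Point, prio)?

64

Event: 0..8  mip_level  (8B, 8-aligned); 8..16  pitch  (8B, 8-aligned); 16..20  width  (4B, 4-aligned); 20..24  -- tail padding (4B); sizeof = 24, alignof = 8
0..8  rss  (8B, 8-aligned)
8..9  pid  (1B, 1-aligned)
9..16  -- padding (7B)
16..40  start_time  (24B, 8-aligned)
40..50  refcount  (10B, 2-aligned)
50..56  -- padding (6B)
56..64  lock  (8B, 8-aligned)
64..72  prio  (8B, 8-aligned)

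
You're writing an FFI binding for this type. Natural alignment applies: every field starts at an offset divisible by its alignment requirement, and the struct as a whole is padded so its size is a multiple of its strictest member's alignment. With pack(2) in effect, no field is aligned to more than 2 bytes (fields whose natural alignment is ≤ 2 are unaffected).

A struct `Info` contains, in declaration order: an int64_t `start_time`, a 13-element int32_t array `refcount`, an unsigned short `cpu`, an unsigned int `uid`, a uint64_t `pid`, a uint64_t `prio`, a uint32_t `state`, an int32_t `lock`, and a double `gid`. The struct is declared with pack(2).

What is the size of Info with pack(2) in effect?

@0: start_time [8B, align 2] → 8
@8: refcount [52B, align 2] → 60
@60: cpu [2B, align 2] → 62
@62: uid [4B, align 2] → 66
@66: pid [8B, align 2] → 74
@74: prio [8B, align 2] → 82
@82: state [4B, align 2] → 86
@86: lock [4B, align 2] → 90
@90: gid [8B, align 2] → 98
size 98, align 2

98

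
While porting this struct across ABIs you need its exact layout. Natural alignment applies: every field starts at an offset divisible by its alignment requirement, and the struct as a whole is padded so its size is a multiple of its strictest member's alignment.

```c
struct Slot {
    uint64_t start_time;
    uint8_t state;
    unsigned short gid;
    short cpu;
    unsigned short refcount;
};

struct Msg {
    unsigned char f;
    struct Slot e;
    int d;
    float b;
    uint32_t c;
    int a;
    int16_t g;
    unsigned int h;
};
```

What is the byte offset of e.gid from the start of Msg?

Slot: 0..8  start_time  (8B, 8-aligned); 8..9  state  (1B, 1-aligned); 9..10  -- padding (1B); 10..12  gid  (2B, 2-aligned); 12..14  cpu  (2B, 2-aligned); 14..16  refcount  (2B, 2-aligned); sizeof = 16, alignof = 8
0..1  f  (1B, 1-aligned)
1..8  -- padding (7B)
8..24  e  (16B, 8-aligned)
within Slot: gid at 10
8 + 10 = 18

18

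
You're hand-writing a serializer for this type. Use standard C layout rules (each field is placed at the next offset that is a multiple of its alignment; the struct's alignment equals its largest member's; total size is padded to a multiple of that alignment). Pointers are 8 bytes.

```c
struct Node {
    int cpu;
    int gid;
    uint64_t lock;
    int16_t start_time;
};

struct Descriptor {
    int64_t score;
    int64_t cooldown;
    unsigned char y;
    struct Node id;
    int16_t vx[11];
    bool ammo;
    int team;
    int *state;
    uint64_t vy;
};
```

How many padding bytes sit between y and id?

7

Node: @0: cpu [4B, align 4] → 4; @4: gid [4B, align 4] → 8; @8: lock [8B, align 8] → 16; @16: start_time [2B, align 2] → 18; +6 tail pad (align 8); size 24, align 8
@0: score [8B, align 8] → 8
@8: cooldown [8B, align 8] → 16
@16: y [1B, align 1] → 17
+7 pad (align 8)
@24: id [24B, align 8] → 48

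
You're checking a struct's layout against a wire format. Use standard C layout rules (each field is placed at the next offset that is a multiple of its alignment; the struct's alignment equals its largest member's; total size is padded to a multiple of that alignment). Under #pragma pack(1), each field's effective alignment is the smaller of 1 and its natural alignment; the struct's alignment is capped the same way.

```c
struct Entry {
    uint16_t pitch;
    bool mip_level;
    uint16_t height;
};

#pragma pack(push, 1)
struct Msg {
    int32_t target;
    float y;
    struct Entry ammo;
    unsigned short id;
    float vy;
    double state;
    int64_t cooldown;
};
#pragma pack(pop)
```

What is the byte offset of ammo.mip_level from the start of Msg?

Entry: @0: pitch [2B, align 2] → 2; @2: mip_level [1B, align 1] → 3; +1 pad (align 2); @4: height [2B, align 2] → 6; size 6, align 2
@0: target [4B, align 1] → 4
@4: y [4B, align 1] → 8
@8: ammo [6B, align 1] → 14
within Entry: mip_level at 2
8 + 2 = 10

10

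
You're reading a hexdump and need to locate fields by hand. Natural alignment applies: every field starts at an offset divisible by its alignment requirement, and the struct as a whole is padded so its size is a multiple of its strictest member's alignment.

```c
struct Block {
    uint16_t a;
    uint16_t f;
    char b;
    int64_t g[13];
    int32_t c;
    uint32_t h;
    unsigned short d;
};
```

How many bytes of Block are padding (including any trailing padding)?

a at 0 (size 2, align 2) → ends 2
f at 2 (size 2, align 2) → ends 4
b at 4 (size 1, align 1) → ends 5
pad 3 to align 8 for g
g at 8 (size 104, align 8) → ends 112
c at 112 (size 4, align 4) → ends 116
h at 116 (size 4, align 4) → ends 120
d at 120 (size 2, align 2) → ends 122
tail pad 6 to reach multiple of 8
total 128 bytes, alignment 8
data bytes 119, size 128 → padding 9

9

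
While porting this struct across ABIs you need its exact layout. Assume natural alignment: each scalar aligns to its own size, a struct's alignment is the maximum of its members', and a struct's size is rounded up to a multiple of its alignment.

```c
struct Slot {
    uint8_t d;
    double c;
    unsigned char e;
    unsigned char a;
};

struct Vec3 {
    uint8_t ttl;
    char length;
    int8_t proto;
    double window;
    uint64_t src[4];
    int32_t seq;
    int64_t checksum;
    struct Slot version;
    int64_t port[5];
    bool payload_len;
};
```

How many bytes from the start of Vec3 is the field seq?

48

Slot: 0..1  d  (1B, 1-aligned); 1..8  -- padding (7B); 8..16  c  (8B, 8-aligned); 16..17  e  (1B, 1-aligned); 17..18  a  (1B, 1-aligned); 18..24  -- tail padding (6B); sizeof = 24, alignof = 8
0..1  ttl  (1B, 1-aligned)
1..2  length  (1B, 1-aligned)
2..3  proto  (1B, 1-aligned)
3..8  -- padding (5B)
8..16  window  (8B, 8-aligned)
16..48  src  (32B, 8-aligned)
48..52  seq  (4B, 4-aligned)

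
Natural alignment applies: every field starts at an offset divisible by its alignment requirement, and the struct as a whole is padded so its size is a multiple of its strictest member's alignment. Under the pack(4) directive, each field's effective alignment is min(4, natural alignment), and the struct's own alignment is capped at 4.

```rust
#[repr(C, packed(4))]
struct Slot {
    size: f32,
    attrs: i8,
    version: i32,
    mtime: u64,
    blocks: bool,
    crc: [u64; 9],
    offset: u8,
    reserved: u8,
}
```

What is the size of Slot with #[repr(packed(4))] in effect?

@0: size [4B, align 4] → 4
@4: attrs [1B, align 1] → 5
+3 pad (align 4)
@8: version [4B, align 4] → 12
@12: mtime [8B, align 4] → 20
@20: blocks [1B, align 1] → 21
+3 pad (align 4)
@24: crc [72B, align 4] → 96
@96: offset [1B, align 1] → 97
@97: reserved [1B, align 1] → 98
+2 tail pad (align 4)
size 100, align 4

100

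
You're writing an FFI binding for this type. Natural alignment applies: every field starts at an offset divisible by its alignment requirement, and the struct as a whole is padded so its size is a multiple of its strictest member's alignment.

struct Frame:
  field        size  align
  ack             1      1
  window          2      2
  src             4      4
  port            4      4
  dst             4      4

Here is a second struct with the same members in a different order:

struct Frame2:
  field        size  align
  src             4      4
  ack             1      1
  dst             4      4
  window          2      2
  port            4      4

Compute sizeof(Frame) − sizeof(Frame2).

ack at 0 (size 1, align 1) → ends 1
pad 1 to align 2 for window
window at 2 (size 2, align 2) → ends 4
src at 4 (size 4, align 4) → ends 8
port at 8 (size 4, align 4) → ends 12
dst at 12 (size 4, align 4) → ends 16
total 16 bytes, alignment 4
— Frame2 —
src at 0 (size 4, align 4) → ends 4
ack at 4 (size 1, align 1) → ends 5
pad 3 to align 4 for dst
dst at 8 (size 4, align 4) → ends 12
window at 12 (size 2, align 2) → ends 14
pad 2 to align 4 for port
port at 16 (size 4, align 4) → ends 20
total 20 bytes, alignment 4
16 − 20 = -4

-4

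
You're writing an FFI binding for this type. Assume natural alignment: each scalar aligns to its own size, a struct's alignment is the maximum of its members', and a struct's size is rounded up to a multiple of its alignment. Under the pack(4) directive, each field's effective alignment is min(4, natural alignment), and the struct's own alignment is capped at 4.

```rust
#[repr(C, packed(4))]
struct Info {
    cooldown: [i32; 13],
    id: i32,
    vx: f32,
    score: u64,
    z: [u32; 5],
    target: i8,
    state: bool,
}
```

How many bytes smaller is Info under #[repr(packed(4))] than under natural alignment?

natural layout:
  0..52  cooldown  (52B, 4-aligned)
  52..56  id  (4B, 4-aligned)
  56..60  vx  (4B, 4-aligned)
  60..64  -- padding (4B)
  64..72  score  (8B, 8-aligned)
  72..92  z  (20B, 4-aligned)
  92..93  target  (1B, 1-aligned)
  93..94  state  (1B, 1-aligned)
  94..96  -- tail padding (2B)
  sizeof = 96, alignof = 8
packed(4) layout:
  0..52  cooldown  (52B, 4-aligned)
  52..56  id  (4B, 4-aligned)
  56..60  vx  (4B, 4-aligned)
  60..68  score  (8B, 4-aligned)
  68..88  z  (20B, 4-aligned)
  88..89  target  (1B, 1-aligned)
  89..90  state  (1B, 1-aligned)
  90..92  -- tail padding (2B)
  sizeof = 92, alignof = 4
96 − 92 = 4

4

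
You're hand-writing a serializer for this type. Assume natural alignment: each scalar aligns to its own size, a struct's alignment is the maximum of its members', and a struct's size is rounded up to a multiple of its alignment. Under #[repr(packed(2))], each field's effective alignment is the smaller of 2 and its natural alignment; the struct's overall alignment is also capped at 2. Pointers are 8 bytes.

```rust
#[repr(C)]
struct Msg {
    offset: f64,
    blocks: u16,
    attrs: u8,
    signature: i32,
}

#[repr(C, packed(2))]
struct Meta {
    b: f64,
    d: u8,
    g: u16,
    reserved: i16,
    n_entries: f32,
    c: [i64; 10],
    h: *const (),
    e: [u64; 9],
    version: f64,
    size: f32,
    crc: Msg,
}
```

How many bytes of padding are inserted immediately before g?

Msg: offset at 0 (size 8, align 8) → ends 8; blocks at 8 (size 2, align 2) → ends 10; attrs at 10 (size 1, align 1) → ends 11; pad 1 to align 4 for signature; signature at 12 (size 4, align 4) → ends 16; total 16 bytes, alignment 8
b at 0 (size 8, align 2) → ends 8
d at 8 (size 1, align 1) → ends 9
pad 1 to align 2 for g
g at 10 (size 2, align 2) → ends 12

1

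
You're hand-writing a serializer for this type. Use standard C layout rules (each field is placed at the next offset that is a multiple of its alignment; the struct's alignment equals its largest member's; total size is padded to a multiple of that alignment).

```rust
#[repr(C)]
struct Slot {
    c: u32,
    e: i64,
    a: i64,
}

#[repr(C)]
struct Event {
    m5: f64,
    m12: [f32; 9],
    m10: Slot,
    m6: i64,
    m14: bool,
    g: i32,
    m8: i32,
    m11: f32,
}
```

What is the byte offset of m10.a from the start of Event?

64

Slot: @0: c [4B, align 4] → 4; +4 pad (align 8); @8: e [8B, align 8] → 16; @16: a [8B, align 8] → 24; size 24, align 8
@0: m5 [8B, align 8] → 8
@8: m12 [36B, align 4] → 44
+4 pad (align 8)
@48: m10 [24B, align 8] → 72
within Slot: a at 16
48 + 16 = 64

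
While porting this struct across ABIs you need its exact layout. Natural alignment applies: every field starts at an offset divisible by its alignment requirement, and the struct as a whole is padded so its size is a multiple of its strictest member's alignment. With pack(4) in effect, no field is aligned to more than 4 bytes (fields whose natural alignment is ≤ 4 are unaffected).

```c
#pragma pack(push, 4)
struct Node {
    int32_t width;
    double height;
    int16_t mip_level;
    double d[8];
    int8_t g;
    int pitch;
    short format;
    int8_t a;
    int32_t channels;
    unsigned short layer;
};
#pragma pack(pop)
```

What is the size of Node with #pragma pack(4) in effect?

width at 0 (size 4, align 4) → ends 4
height at 4 (size 8, align 4) → ends 12
mip_level at 12 (size 2, align 2) → ends 14
pad 2 to align 4 for d
d at 16 (size 64, align 4) → ends 80
g at 80 (size 1, align 1) → ends 81
pad 3 to align 4 for pitch
pitch at 84 (size 4, align 4) → ends 88
format at 88 (size 2, align 2) → ends 90
a at 90 (size 1, align 1) → ends 91
pad 1 to align 4 for channels
channels at 92 (size 4, align 4) → ends 96
layer at 96 (size 2, align 2) → ends 98
tail pad 2 to reach multiple of 4
total 100 bytes, alignment 4

100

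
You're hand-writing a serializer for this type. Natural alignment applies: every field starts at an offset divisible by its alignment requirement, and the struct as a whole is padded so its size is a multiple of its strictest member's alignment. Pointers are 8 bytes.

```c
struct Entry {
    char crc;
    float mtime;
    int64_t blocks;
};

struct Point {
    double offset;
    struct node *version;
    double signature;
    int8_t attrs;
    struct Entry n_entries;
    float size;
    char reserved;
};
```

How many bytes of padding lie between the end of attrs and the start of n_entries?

Entry: crc at 0 (size 1, align 1) → ends 1; pad 3 to align 4 for mtime; mtime at 4 (size 4, align 4) → ends 8; blocks at 8 (size 8, align 8) → ends 16; total 16 bytes, alignment 8
offset at 0 (size 8, align 8) → ends 8
version at 8 (size 8, align 8) → ends 16
signature at 16 (size 8, align 8) → ends 24
attrs at 24 (size 1, align 1) → ends 25
pad 7 to align 8 for n_entries
n_entries at 32 (size 16, align 8) → ends 48

7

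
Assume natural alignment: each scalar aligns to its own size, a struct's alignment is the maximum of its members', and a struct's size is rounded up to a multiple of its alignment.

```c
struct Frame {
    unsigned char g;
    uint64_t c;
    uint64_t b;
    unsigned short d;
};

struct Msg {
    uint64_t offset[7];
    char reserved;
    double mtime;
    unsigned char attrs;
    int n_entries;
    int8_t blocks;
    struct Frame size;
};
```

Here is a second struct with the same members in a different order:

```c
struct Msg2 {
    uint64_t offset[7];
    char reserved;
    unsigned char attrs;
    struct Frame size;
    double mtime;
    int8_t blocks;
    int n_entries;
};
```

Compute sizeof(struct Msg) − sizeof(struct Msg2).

Frame: @0: g [1B, align 1] → 1; +7 pad (align 8); @8: c [8B, align 8] → 16; @16: b [8B, align 8] → 24; @24: d [2B, align 2] → 26; +6 tail pad (align 8); size 32, align 8
@0: offset [56B, align 8] → 56
@56: reserved [1B, align 1] → 57
+7 pad (align 8)
@64: mtime [8B, align 8] → 72
@72: attrs [1B, align 1] → 73
+3 pad (align 4)
@76: n_entries [4B, align 4] → 80
@80: blocks [1B, align 1] → 81
+7 pad (align 8)
@88: size [32B, align 8] → 120
size 120, align 8
— Msg2 —
@0: offset [56B, align 8] → 56
@56: reserved [1B, align 1] → 57
@57: attrs [1B, align 1] → 58
+6 pad (align 8)
@64: size [32B, align 8] → 96
@96: mtime [8B, align 8] → 104
@104: blocks [1B, align 1] → 105
+3 pad (align 4)
@108: n_entries [4B, align 4] → 112
size 112, align 8
120 − 112 = 8

8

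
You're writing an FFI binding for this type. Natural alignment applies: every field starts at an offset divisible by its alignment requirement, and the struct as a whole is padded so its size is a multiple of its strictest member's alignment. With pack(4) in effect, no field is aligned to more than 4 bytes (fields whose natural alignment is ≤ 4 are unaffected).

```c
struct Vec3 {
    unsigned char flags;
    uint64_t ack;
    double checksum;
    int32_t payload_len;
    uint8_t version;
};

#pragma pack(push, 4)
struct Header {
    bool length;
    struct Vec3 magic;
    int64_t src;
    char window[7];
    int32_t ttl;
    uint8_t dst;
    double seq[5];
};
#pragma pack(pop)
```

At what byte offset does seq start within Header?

60

Vec3: 0..1  flags  (1B, 1-aligned); 1..8  -- padding (7B); 8..16  ack  (8B, 8-aligned); 16..24  checksum  (8B, 8-aligned); 24..28  payload_len  (4B, 4-aligned); 28..29  version  (1B, 1-aligned); 29..32  -- tail padding (3B); sizeof = 32, alignof = 8
0..1  length  (1B, 1-aligned)
1..4  -- padding (3B)
4..36  magic  (32B, 4-aligned)
36..44  src  (8B, 4-aligned)
44..51  window  (7B, 1-aligned)
51..52  -- padding (1B)
52..56  ttl  (4B, 4-aligned)
56..57  dst  (1B, 1-aligned)
57..60  -- padding (3B)
60..100  seq  (40B, 4-aligned)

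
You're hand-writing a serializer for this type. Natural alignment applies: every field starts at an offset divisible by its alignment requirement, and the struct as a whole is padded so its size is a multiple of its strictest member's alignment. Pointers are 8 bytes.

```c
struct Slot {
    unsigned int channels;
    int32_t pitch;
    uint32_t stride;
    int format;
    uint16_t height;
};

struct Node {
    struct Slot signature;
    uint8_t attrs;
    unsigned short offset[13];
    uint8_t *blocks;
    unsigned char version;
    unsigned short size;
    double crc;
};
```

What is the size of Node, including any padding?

Slot: channels at 0 (size 4, align 4) → ends 4; pitch at 4 (size 4, align 4) → ends 8; stride at 8 (size 4, align 4) → ends 12; format at 12 (size 4, align 4) → ends 16; height at 16 (size 2, align 2) → ends 18; tail pad 2 to reach multiple of 4; total 20 bytes, alignment 4
signature at 0 (size 20, align 4) → ends 20
attrs at 20 (size 1, align 1) → ends 21
pad 1 to align 2 for offset
offset at 22 (size 26, align 2) → ends 48
blocks at 48 (size 8, align 8) → ends 56
version at 56 (size 1, align 1) → ends 57
pad 1 to align 2 for size
size at 58 (size 2, align 2) → ends 60
pad 4 to align 8 for crc
crc at 64 (size 8, align 8) → ends 72
total 72 bytes, alignment 8

72 bytes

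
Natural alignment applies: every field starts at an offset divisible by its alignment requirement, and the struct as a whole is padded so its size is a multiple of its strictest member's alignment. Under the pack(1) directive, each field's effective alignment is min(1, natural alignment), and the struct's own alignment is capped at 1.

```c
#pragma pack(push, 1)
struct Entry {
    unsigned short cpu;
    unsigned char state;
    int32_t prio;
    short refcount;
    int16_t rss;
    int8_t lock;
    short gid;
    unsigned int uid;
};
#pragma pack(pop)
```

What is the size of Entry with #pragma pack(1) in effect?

@0: cpu [2B, align 1] → 2
@2: state [1B, align 1] → 3
@3: prio [4B, align 1] → 7
@7: refcount [2B, align 1] → 9
@9: rss [2B, align 1] → 11
@11: lock [1B, align 1] → 12
@12: gid [2B, align 1] → 14
@14: uid [4B, align 1] → 18
size 18, align 1

18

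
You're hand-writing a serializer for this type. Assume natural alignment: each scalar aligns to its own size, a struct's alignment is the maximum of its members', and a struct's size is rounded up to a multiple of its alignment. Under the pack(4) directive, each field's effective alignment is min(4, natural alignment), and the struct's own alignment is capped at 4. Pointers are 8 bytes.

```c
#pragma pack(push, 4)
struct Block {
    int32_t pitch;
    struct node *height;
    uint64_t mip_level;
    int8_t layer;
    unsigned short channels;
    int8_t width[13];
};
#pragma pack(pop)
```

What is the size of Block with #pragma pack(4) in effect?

@0: pitch [4B, align 4] → 4
@4: height [8B, align 4] → 12
@12: mip_level [8B, align 4] → 20
@20: layer [1B, align 1] → 21
+1 pad (align 2)
@22: channels [2B, align 2] → 24
@24: width [13B, align 1] → 37
+3 tail pad (align 4)
size 40, align 4

40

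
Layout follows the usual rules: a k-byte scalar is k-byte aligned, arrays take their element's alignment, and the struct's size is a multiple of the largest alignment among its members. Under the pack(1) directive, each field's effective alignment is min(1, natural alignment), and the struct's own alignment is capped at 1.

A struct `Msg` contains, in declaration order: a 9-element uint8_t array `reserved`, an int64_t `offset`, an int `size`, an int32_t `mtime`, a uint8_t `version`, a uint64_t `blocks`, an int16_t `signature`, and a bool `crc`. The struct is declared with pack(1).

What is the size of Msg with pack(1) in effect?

@0: reserved [9B, align 1] → 9
@9: offset [8B, align 1] → 17
@17: size [4B, align 1] → 21
@21: mtime [4B, align 1] → 25
@25: version [1B, align 1] → 26
@26: blocks [8B, align 1] → 34
@34: signature [2B, align 1] → 36
@36: crc [1B, align 1] → 37
size 37, align 1

37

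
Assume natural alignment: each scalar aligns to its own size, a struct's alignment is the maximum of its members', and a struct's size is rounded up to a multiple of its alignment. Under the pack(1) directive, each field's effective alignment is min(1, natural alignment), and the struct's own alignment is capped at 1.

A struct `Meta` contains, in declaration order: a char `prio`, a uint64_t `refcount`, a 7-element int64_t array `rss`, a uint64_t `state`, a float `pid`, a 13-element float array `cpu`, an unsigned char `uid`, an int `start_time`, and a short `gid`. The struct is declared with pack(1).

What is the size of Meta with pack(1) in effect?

@0: prio [1B, align 1] → 1
@1: refcount [8B, align 1] → 9
@9: rss [56B, align 1] → 65
@65: state [8B, align 1] → 73
@73: pid [4B, align 1] → 77
@77: cpu [52B, align 1] → 129
@129: uid [1B, align 1] → 130
@130: start_time [4B, align 1] → 134
@134: gid [2B, align 1] → 136
size 136, align 1

136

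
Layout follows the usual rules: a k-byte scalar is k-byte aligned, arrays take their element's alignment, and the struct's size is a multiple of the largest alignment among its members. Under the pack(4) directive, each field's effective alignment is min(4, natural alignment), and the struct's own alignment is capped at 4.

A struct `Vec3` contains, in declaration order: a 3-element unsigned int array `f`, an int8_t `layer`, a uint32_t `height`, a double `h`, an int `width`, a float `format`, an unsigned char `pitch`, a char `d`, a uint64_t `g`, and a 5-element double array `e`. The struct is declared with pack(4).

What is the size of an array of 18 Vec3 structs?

f at 0 (size 12, align 4) → ends 12
layer at 12 (size 1, align 1) → ends 13
pad 3 to align 4 for height
height at 16 (size 4, align 4) → ends 20
h at 20 (size 8, align 4) → ends 28
width at 28 (size 4, align 4) → ends 32
format at 32 (size 4, align 4) → ends 36
pitch at 36 (size 1, align 1) → ends 37
d at 37 (size 1, align 1) → ends 38
pad 2 to align 4 for g
g at 40 (size 8, align 4) → ends 48
e at 48 (size 40, align 4) → ends 88
total 88 bytes, alignment 4
array of 18: 18 × 88 = 1584

1584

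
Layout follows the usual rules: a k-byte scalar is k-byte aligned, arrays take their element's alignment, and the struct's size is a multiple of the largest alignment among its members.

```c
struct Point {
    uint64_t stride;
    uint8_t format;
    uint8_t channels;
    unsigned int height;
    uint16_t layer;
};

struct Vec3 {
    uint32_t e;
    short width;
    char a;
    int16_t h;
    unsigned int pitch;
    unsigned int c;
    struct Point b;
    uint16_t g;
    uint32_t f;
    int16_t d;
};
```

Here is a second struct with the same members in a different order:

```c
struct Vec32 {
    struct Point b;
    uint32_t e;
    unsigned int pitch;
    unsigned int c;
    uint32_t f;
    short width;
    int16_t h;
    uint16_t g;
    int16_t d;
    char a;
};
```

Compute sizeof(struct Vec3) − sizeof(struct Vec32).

8

Point: @0: stride [8B, align 8] → 8; @8: format [1B, align 1] → 9; @9: channels [1B, align 1] → 10; +2 pad (align 4); @12: height [4B, align 4] → 16; @16: layer [2B, align 2] → 18; +6 tail pad (align 8); size 24, align 8
@0: e [4B, align 4] → 4
@4: width [2B, align 2] → 6
@6: a [1B, align 1] → 7
+1 pad (align 2)
@8: h [2B, align 2] → 10
+2 pad (align 4)
@12: pitch [4B, align 4] → 16
@16: c [4B, align 4] → 20
+4 pad (align 8)
@24: b [24B, align 8] → 48
@48: g [2B, align 2] → 50
+2 pad (align 4)
@52: f [4B, align 4] → 56
@56: d [2B, align 2] → 58
+6 tail pad (align 8)
size 64, align 8
— Vec32 —
@0: b [24B, align 8] → 24
@24: e [4B, align 4] → 28
@28: pitch [4B, align 4] → 32
@32: c [4B, align 4] → 36
@36: f [4B, align 4] → 40
@40: width [2B, align 2] → 42
@42: h [2B, align 2] → 44
@44: g [2B, align 2] → 46
@46: d [2B, align 2] → 48
@48: a [1B, align 1] → 49
+7 tail pad (align 8)
size 56, align 8
64 − 56 = 8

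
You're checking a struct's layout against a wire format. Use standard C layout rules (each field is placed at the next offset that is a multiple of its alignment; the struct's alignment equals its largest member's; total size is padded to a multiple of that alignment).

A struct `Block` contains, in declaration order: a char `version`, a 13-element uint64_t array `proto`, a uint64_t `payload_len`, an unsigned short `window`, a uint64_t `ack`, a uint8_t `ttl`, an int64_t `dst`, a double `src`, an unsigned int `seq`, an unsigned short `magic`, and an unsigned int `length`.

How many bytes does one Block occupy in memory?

176 bytes

version at 0 (size 1, align 1) → ends 1
pad 7 to align 8 for proto
proto at 8 (size 104, align 8) → ends 112
payload_len at 112 (size 8, align 8) → ends 120
window at 120 (size 2, align 2) → ends 122
pad 6 to align 8 for ack
ack at 128 (size 8, align 8) → ends 136
ttl at 136 (size 1, align 1) → ends 137
pad 7 to align 8 for dst
dst at 144 (size 8, align 8) → ends 152
src at 152 (size 8, align 8) → ends 160
seq at 160 (size 4, align 4) → ends 164
magic at 164 (size 2, align 2) → ends 166
pad 2 to align 4 for length
length at 168 (size 4, align 4) → ends 172
tail pad 4 to reach multiple of 8
total 176 bytes, alignment 8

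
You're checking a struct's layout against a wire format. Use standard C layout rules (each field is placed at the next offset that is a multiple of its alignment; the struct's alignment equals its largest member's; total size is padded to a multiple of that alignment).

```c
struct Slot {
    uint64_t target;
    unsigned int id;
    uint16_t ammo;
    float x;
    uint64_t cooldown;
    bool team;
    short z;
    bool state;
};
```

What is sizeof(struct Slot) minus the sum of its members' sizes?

10

0..8  target  (8B, 8-aligned)
8..12  id  (4B, 4-aligned)
12..14  ammo  (2B, 2-aligned)
14..16  -- padding (2B)
16..20  x  (4B, 4-aligned)
20..24  -- padding (4B)
24..32  cooldown  (8B, 8-aligned)
32..33  team  (1B, 1-aligned)
33..34  -- padding (1B)
34..36  z  (2B, 2-aligned)
36..37  state  (1B, 1-aligned)
37..40  -- tail padding (3B)
sizeof = 40, alignof = 8
data bytes 30, size 40 → padding 10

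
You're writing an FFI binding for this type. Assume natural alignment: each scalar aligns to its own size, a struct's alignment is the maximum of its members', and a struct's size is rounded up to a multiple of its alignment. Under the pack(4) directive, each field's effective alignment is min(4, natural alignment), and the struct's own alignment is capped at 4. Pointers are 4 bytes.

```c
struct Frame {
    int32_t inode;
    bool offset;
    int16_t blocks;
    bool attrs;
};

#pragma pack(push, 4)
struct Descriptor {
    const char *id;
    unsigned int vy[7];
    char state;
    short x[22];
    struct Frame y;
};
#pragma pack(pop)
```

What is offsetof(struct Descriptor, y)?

80

Frame: @0: inode [4B, align 4] → 4; @4: offset [1B, align 1] → 5; +1 pad (align 2); @6: blocks [2B, align 2] → 8; @8: attrs [1B, align 1] → 9; +3 tail pad (align 4); size 12, align 4
@0: id [4B, align 4] → 4
@4: vy [28B, align 4] → 32
@32: state [1B, align 1] → 33
+1 pad (align 2)
@34: x [44B, align 2] → 78
+2 pad (align 4)
@80: y [12B, align 4] → 92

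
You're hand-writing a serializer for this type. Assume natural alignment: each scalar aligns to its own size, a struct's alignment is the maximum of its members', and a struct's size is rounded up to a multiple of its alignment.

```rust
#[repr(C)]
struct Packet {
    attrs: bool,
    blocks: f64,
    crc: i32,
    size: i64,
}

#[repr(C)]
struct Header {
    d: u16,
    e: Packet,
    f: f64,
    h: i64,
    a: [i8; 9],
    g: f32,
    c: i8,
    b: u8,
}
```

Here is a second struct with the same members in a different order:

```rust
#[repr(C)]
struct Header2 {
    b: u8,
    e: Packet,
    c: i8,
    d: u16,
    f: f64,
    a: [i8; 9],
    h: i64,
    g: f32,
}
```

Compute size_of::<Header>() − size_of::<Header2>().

-8

Packet: 0..1  attrs  (1B, 1-aligned); 1..8  -- padding (7B); 8..16  blocks  (8B, 8-aligned); 16..20  crc  (4B, 4-aligned); 20..24  -- padding (4B); 24..32  size  (8B, 8-aligned); sizeof = 32, alignof = 8
0..2  d  (2B, 2-aligned)
2..8  -- padding (6B)
8..40  e  (32B, 8-aligned)
40..48  f  (8B, 8-aligned)
48..56  h  (8B, 8-aligned)
56..65  a  (9B, 1-aligned)
65..68  -- padding (3B)
68..72  g  (4B, 4-aligned)
72..73  c  (1B, 1-aligned)
73..74  b  (1B, 1-aligned)
74..80  -- tail padding (6B)
sizeof = 80, alignof = 8
— Header2 —
0..1  b  (1B, 1-aligned)
1..8  -- padding (7B)
8..40  e  (32B, 8-aligned)
40..41  c  (1B, 1-aligned)
41..42  -- padding (1B)
42..44  d  (2B, 2-aligned)
44..48  -- padding (4B)
48..56  f  (8B, 8-aligned)
56..65  a  (9B, 1-aligned)
65..72  -- padding (7B)
72..80  h  (8B, 8-aligned)
80..84  g  (4B, 4-aligned)
84..88  -- tail padding (4B)
sizeof = 88, alignof = 8
80 − 88 = -8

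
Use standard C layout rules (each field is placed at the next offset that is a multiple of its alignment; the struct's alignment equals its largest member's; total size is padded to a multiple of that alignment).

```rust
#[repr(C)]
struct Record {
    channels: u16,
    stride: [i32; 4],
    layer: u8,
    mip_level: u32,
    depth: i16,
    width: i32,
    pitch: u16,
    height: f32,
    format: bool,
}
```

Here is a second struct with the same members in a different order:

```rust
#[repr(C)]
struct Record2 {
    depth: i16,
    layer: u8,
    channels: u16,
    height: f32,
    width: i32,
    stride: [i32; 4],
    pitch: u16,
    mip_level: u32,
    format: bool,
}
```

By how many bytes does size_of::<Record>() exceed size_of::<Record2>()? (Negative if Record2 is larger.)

4

@0: channels [2B, align 2] → 2
+2 pad (align 4)
@4: stride [16B, align 4] → 20
@20: layer [1B, align 1] → 21
+3 pad (align 4)
@24: mip_level [4B, align 4] → 28
@28: depth [2B, align 2] → 30
+2 pad (align 4)
@32: width [4B, align 4] → 36
@36: pitch [2B, align 2] → 38
+2 pad (align 4)
@40: height [4B, align 4] → 44
@44: format [1B, align 1] → 45
+3 tail pad (align 4)
size 48, align 4
— Record2 —
@0: depth [2B, align 2] → 2
@2: layer [1B, align 1] → 3
+1 pad (align 2)
@4: channels [2B, align 2] → 6
+2 pad (align 4)
@8: height [4B, align 4] → 12
@12: width [4B, align 4] → 16
@16: stride [16B, align 4] → 32
@32: pitch [2B, align 2] → 34
+2 pad (align 4)
@36: mip_level [4B, align 4] → 40
@40: format [1B, align 1] → 41
+3 tail pad (align 4)
size 44, align 4
48 − 44 = 4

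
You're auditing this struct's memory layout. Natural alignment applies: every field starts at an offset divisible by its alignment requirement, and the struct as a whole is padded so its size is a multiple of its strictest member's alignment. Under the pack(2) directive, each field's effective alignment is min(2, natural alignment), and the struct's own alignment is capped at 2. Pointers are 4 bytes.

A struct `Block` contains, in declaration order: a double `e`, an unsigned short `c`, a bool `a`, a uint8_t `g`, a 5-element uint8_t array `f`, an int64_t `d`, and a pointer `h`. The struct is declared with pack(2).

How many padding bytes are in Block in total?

1

0..8  e  (8B, 2-aligned)
8..10  c  (2B, 2-aligned)
10..11  a  (1B, 1-aligned)
11..12  g  (1B, 1-aligned)
12..17  f  (5B, 1-aligned)
17..18  -- padding (1B)
18..26  d  (8B, 2-aligned)
26..30  h  (4B, 2-aligned)
sizeof = 30, alignof = 2
data bytes 29, size 30 → padding 1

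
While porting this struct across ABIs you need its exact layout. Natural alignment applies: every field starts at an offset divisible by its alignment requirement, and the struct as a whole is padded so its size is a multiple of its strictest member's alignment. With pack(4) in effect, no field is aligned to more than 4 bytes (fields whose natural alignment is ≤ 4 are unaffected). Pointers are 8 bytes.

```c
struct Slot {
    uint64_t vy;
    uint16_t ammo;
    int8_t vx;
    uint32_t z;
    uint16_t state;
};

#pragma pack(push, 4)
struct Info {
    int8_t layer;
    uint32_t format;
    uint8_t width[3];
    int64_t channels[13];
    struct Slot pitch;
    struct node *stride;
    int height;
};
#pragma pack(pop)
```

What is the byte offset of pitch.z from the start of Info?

128

Slot: @0: vy [8B, align 8] → 8; @8: ammo [2B, align 2] → 10; @10: vx [1B, align 1] → 11; +1 pad (align 4); @12: z [4B, align 4] → 16; @16: state [2B, align 2] → 18; +6 tail pad (align 8); size 24, align 8
@0: layer [1B, align 1] → 1
+3 pad (align 4)
@4: format [4B, align 4] → 8
@8: width [3B, align 1] → 11
+1 pad (align 4)
@12: channels [104B, align 4] → 116
@116: pitch [24B, align 4] → 140
within Slot: z at 12
116 + 12 = 128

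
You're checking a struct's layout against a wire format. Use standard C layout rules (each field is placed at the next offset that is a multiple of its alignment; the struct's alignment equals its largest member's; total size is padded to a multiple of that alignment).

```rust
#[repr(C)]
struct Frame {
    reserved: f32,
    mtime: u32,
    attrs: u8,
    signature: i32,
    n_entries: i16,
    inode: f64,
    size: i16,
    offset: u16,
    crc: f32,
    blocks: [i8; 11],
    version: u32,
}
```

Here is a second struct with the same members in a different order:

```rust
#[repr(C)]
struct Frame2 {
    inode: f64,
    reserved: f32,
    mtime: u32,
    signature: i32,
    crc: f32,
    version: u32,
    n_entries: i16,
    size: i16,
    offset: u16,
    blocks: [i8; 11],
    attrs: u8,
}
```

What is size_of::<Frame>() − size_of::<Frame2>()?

8

0..4  reserved  (4B, 4-aligned)
4..8  mtime  (4B, 4-aligned)
8..9  attrs  (1B, 1-aligned)
9..12  -- padding (3B)
12..16  signature  (4B, 4-aligned)
16..18  n_entries  (2B, 2-aligned)
18..24  -- padding (6B)
24..32  inode  (8B, 8-aligned)
32..34  size  (2B, 2-aligned)
34..36  offset  (2B, 2-aligned)
36..40  crc  (4B, 4-aligned)
40..51  blocks  (11B, 1-aligned)
51..52  -- padding (1B)
52..56  version  (4B, 4-aligned)
sizeof = 56, alignof = 8
— Frame2 —
0..8  inode  (8B, 8-aligned)
8..12  reserved  (4B, 4-aligned)
12..16  mtime  (4B, 4-aligned)
16..20  signature  (4B, 4-aligned)
20..24  crc  (4B, 4-aligned)
24..28  version  (4B, 4-aligned)
28..30  n_entries  (2B, 2-aligned)
30..32  size  (2B, 2-aligned)
32..34  offset  (2B, 2-aligned)
34..45  blocks  (11B, 1-aligned)
45..46  attrs  (1B, 1-aligned)
46..48  -- tail padding (2B)
sizeof = 48, alignof = 8
56 − 48 = 8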